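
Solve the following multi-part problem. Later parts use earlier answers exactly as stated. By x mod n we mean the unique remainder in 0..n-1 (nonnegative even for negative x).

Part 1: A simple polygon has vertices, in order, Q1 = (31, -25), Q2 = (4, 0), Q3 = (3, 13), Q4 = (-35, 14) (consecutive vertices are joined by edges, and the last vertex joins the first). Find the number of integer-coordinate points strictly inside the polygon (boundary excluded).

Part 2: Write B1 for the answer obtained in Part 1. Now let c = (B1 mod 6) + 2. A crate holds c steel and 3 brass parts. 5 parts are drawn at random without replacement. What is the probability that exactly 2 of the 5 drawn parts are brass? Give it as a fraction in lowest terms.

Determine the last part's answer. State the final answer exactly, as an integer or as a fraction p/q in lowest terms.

Part 1: cross terms: (31*0 - 4*-25)=100, (4*13 - 3*0)=52, (3*14 - -35*13)=497, (-35*-25 - 31*14)=441; twice the area = |1090| = 1090; area = 545; boundary points = 1 + 1 + 1 + 3 = 6; strictly interior points = area - boundary/2 + 1 = 543; answer 543
Part 2: B1 = 543; c = 5; total draws C(8,5) = 56; favorable C(3,2)*C(5,3) = 30; P = 15/28; answer 15/28

15/28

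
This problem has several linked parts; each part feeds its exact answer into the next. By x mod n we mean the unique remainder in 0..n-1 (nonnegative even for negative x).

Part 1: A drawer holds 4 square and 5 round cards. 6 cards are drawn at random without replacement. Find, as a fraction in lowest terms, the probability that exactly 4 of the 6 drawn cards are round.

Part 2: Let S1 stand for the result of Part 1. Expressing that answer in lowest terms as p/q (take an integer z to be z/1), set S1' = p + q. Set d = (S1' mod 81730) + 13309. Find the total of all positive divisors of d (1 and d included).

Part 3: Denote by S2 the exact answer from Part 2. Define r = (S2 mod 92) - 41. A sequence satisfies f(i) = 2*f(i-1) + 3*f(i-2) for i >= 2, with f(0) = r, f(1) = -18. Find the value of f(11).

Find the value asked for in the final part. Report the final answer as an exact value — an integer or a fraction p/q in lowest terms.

Part 1: total draws C(9,6) = 84; favorable C(5,4)*C(4,2) = 30; P = 5/14; answer 5/14
Part 2: S1 = 5/14; threaded value p + q = 19; d = 13328; 13328 = 2^4 * 7^2 * 17; sigma = (1 + 2 + 4 + 8 + 16) * (1 + 7 + 49) * (1 + 17) = 31 * 57 * 18 = 31806; answer 31806
Part 3: S2 = 31806; r = 25; f(2) = 2*(-18) + 3*(25) = 39; iterating: f(2)=39, f(3)=24, f(4)=165, f(5)=402, f(6)=1299, f(7)=3804, f(8)=11505, f(9)=34422, f(10)=103359, f(11)=309984; answer 309984

309984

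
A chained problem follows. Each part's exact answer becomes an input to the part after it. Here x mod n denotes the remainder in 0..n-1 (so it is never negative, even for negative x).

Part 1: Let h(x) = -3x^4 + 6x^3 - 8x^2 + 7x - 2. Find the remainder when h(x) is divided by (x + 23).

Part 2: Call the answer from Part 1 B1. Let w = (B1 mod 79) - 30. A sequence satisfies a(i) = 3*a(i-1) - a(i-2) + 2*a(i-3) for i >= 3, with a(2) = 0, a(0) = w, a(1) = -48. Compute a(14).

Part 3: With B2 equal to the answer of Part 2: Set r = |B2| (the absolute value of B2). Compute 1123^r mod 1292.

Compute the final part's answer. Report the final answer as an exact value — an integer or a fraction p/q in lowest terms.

Part 1: remainder = value at the root: -3*(-23)^4 + 6*(-23)^3 - 8*(-23)^2 + 7*(-23)^1 - 2 = (-839523) + (-73002) + (-4232) + (-161) + (-2) = -916920; answer -916920
Part 2: B1 = -916920; w = 3; a(3) = 3*(0) - 1*(-48) + 2*(3) = 54; iterating: a(3)=54, a(4)=66, a(5)=144, a(6)=474, a(7)=1410, a(8)=4044, a(9)=11670, a(10)=33786, a(11)=97776, a(12)=282882, a(13)=818442, a(14)=2367996; answer 2367996
Part 3: B2 = 2367996; r = 2367996; squarings mod 1292: 1123^1=1123, 1123^2=137, 1123^4=681, 1123^8=1225, 1123^16=613, 1123^32=1089, 1123^64=1157, 1123^128=137, 1123^256=681, 1123^512=1225, 1123^1024=613, 1123^2048=1089, 1123^4096=1157, 1123^8192=137, 1123^16384=681, 1123^32768=1225, 1123^65536=613, 1123^131072=1089, 1123^262144=1157, 1123^524288=137, 1123^1048576=681, 1123^2097152=1225; 1123^2367996 = 1123^4 * 1123^8 * 1123^16 * 1123^32 * 1123^64 * 1123^128 * 1123^256 * 1123^8192 * 1123^262144 * 1123^2097152 = 273 (mod 1292); answer 273

273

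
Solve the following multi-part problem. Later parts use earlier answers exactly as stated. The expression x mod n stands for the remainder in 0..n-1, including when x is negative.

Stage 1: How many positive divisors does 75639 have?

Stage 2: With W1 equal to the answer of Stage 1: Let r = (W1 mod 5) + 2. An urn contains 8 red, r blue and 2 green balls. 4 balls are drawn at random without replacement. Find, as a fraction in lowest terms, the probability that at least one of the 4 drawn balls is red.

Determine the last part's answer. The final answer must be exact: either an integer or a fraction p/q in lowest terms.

Stage 1: 75639 = 3 * 19 * 1327; number of divisors = (1+1) * (1+1) * (1+1) = 8; answer 8
Stage 2: W1 = 8; r = 5; total draws C(15,4) = 1365; complement C(7,4) = 35; favorable 1365 - 35 = 1330; P = 38/39; answer 38/39

38/39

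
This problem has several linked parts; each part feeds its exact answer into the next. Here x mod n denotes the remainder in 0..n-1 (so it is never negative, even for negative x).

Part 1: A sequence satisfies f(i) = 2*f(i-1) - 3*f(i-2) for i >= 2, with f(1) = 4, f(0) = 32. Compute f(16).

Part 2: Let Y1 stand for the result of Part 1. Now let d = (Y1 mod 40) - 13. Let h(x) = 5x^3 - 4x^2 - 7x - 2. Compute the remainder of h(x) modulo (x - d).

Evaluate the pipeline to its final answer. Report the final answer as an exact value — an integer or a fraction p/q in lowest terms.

32716

Part 1: f(2) = 2*(4) - 3*(32) = -88; iterating: f(2)=-88, f(3)=-188, f(4)=-112, f(5)=340, f(6)=1016, f(7)=1012, f(8)=-1024, f(9)=-5084, f(10)=-7096, f(11)=1060, f(12)=23408, f(13)=43636, f(14)=17048, f(15)=-96812, f(16)=-244768; answer -244768
Part 2: Y1 = -244768; d = 19; remainder = value at the root: 5*(19)^3 - 4*(19)^2 - 7*(19)^1 - 2 = (34295) + (-1444) + (-133) + (-2) = 32716; answer 32716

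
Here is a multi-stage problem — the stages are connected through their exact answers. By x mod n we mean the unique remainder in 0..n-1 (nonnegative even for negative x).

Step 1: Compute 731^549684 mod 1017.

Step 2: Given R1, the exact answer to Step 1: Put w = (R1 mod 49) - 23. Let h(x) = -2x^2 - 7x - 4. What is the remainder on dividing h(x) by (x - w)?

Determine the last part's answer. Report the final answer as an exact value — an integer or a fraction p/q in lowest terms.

-349

Step 1: squarings mod 1017: 731^1=731, 731^2=436, 731^4=934, 731^8=787, 731^16=16, 731^32=256, 731^64=448, 731^128=355, 731^256=934, 731^512=787, 731^1024=16, 731^2048=256, 731^4096=448, 731^8192=355, 731^16384=934, 731^32768=787, 731^65536=16, 731^131072=256, 731^262144=448, 731^524288=355; 731^549684 = 731^4 * 731^16 * 731^32 * 731^256 * 731^512 * 731^8192 * 731^16384 * 731^524288 = 694 (mod 1017); answer 694
Step 2: R1 = 694; w = -15; remainder = value at the root: -2*(-15)^2 - 7*(-15)^1 - 4 = (-450) + (105) + (-4) = -349; answer -349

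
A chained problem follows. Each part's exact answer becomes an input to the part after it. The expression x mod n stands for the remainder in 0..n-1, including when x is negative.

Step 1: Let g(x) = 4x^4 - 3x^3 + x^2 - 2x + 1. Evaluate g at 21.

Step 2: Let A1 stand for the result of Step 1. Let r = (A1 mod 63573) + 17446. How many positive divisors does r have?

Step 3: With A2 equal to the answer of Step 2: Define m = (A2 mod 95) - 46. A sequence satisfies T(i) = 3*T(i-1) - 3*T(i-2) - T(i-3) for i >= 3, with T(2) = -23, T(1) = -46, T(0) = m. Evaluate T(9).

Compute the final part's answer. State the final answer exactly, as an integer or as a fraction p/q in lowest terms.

-9626

Step 1: 4*(21)^4 - 3*(21)^3 + 1*(21)^2 - 2*(21)^1 + 1 = (777924) + (-27783) + (441) + (-42) + (1) = 750541; answer 750541
Step 2: A1 = 750541; r = 68684; 68684 = 2^2 * 7 * 11 * 223; number of divisors = (2+1) * (1+1) * (1+1) * (1+1) = 24; answer 24
Step 3: A2 = 24; m = -22; T(3) = 3*(-23) - 3*(-46) - 1*(-22) = 91; iterating: T(3)=91, T(4)=388, T(5)=914, T(6)=1487, T(7)=1331, T(8)=-1382, T(9)=-9626; answer -9626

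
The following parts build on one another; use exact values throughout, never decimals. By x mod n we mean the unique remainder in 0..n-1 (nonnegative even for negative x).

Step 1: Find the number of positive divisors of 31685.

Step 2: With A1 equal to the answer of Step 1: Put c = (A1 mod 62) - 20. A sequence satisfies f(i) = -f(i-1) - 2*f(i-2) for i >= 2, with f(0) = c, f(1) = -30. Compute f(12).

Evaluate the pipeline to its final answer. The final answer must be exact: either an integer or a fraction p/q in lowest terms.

2086

Step 1: 31685 = 5 * 6337; number of divisors = (1+1) * (1+1) = 4; answer 4
Step 2: A1 = 4; c = -16; f(2) = -1*(-30) - 2*(-16) = 62; iterating: f(2)=62, f(3)=-2, f(4)=-122, f(5)=126, f(6)=118, f(7)=-370, f(8)=134, f(9)=606, f(10)=-874, f(11)=-338, f(12)=2086; answer 2086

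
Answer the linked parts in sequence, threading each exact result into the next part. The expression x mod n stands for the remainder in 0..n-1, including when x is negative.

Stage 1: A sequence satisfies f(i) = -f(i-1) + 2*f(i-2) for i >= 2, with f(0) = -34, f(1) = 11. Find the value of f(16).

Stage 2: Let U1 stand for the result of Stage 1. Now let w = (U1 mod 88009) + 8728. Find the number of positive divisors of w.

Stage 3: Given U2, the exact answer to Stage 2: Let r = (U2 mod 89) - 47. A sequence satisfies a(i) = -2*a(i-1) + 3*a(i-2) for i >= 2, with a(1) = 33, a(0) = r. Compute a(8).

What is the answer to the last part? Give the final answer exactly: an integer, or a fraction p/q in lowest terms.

-124683

Stage 1: f(2) = -1*(11) + 2*(-34) = -79; iterating: f(2)=-79, f(3)=101, f(4)=-259, f(5)=461, f(6)=-979, f(7)=1901, f(8)=-3859, f(9)=7661, f(10)=-15379, f(11)=30701, f(12)=-61459, f(13)=122861, f(14)=-245779, f(15)=491501, f(16)=-983059; answer -983059
Stage 2: U1 = -983059; w = 81777; 81777 = 3 * 27259; number of divisors = (1+1) * (1+1) = 4; answer 4
Stage 3: U2 = 4; r = -43; a(2) = -2*(33) + 3*(-43) = -195; iterating: a(2)=-195, a(3)=489, a(4)=-1563, a(5)=4593, a(6)=-13875, a(7)=41529, a(8)=-124683; answer -124683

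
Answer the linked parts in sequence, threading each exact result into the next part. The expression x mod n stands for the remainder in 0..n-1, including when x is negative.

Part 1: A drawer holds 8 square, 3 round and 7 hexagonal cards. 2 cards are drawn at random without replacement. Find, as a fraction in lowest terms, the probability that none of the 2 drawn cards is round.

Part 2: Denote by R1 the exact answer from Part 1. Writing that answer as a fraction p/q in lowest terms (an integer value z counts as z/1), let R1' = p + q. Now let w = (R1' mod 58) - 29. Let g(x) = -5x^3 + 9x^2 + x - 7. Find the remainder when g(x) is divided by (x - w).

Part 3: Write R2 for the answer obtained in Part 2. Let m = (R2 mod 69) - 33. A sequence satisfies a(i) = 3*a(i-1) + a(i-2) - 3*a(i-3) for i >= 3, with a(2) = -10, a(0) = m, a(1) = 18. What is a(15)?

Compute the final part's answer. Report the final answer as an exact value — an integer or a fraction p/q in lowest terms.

Part 1: total draws C(18,2) = 153; favorable C(15,2) = 105; P = 35/51; answer 35/51
Part 2: R1 = 35/51; threaded value p + q = 86; w = -1; remainder = value at the root: -5*(-1)^3 + 9*(-1)^2 + 1*(-1)^1 - 7 = (5) + (9) + (-1) + (-7) = 6; answer 6
Part 3: R2 = 6; m = -27; a(3) = 3*(-10) + 1*(18) - 3*(-27) = 69; iterating: a(3)=69, a(4)=143, a(5)=528, a(6)=1520, a(7)=4659, a(8)=13913, a(9)=41838, a(10)=125450, a(11)=376449, a(12)=1129283, a(13)=3387948, a(14)=10163780, a(15)=30491439; answer 30491439

30491439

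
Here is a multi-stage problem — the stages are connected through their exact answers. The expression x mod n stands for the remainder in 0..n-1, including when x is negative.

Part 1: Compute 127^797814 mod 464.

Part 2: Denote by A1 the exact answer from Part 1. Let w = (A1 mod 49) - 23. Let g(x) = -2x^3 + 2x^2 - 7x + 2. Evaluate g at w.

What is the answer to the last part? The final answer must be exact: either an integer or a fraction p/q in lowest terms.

-400

Part 1: squarings mod 464: 127^1=127, 127^2=353, 127^4=257, 127^8=161, 127^16=401, 127^32=257, 127^64=161, 127^128=401, 127^256=257, 127^512=161, 127^1024=401, 127^2048=257, 127^4096=161, 127^8192=401, 127^16384=257, 127^32768=161, 127^65536=401, 127^131072=257, 127^262144=161, 127^524288=401; 127^797814 = 127^2 * 127^4 * 127^16 * 127^32 * 127^64 * 127^1024 * 127^2048 * 127^8192 * 127^262144 * 127^524288 = 225 (mod 464); answer 225
Part 2: A1 = 225; w = 6; -2*(6)^3 + 2*(6)^2 - 7*(6)^1 + 2 = (-432) + (72) + (-42) + (2) = -400; answer -400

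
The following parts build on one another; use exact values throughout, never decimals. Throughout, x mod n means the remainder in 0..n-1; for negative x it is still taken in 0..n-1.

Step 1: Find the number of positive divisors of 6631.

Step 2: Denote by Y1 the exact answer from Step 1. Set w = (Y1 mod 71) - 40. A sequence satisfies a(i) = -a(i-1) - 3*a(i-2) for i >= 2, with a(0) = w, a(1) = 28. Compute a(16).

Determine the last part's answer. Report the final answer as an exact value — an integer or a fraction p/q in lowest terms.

Step 1: 6631 = 19 * 349; number of divisors = (1+1) * (1+1) = 4; answer 4
Step 2: Y1 = 4; w = -36; a(2) = -1*(28) - 3*(-36) = 80; iterating: a(2)=80, a(3)=-164, a(4)=-76, a(5)=568, a(6)=-340, a(7)=-1364, a(8)=2384, a(9)=1708, a(10)=-8860, a(11)=3736, a(12)=22844, a(13)=-34052, a(14)=-34480, a(15)=136636, a(16)=-33196; answer -33196

-33196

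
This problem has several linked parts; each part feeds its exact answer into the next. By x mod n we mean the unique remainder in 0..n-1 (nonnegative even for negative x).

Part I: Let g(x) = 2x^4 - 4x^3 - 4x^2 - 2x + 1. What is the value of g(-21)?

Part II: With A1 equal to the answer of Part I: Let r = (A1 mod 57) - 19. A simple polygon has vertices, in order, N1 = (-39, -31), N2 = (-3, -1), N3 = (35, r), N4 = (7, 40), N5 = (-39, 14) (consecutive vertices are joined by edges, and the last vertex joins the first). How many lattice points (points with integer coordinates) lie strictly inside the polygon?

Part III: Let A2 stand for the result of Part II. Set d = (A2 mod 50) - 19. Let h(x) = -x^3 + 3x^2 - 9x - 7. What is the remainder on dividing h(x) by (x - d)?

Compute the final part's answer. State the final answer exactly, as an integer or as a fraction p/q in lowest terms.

Part I: 2*(-21)^4 - 4*(-21)^3 - 4*(-21)^2 - 2*(-21)^1 + 1 = (388962) + (37044) + (-1764) + (42) + (1) = 424285; answer 424285
Part II: A1 = 424285; r = 15; cross terms: (-39*-1 - -3*-31)=-54, (-3*15 - 35*-1)=-10, (35*40 - 7*15)=1295, (7*14 - -39*40)=1658, (-39*-31 - -39*14)=1755; twice the area = |4644| = 4644; area = 2322; boundary points = 6 + 2 + 1 + 2 + 45 = 56; strictly interior points = area - boundary/2 + 1 = 2295; answer 2295
Part III: A2 = 2295; d = 26; remainder = value at the root: -1*(26)^3 + 3*(26)^2 - 9*(26)^1 - 7 = (-17576) + (2028) + (-234) + (-7) = -15789; answer -15789

-15789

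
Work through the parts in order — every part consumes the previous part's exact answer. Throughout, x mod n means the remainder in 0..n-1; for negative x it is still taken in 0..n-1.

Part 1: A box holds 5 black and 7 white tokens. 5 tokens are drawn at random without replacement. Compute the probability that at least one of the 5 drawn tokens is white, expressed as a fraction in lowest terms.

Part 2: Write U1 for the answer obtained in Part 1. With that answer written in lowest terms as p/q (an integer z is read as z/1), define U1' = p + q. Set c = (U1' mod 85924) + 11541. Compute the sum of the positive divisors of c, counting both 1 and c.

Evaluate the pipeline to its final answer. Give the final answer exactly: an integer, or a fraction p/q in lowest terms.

Part 1: total draws C(12,5) = 792; complement C(5,5) = 1; favorable 792 - 1 = 791; P = 791/792; answer 791/792
Part 2: U1 = 791/792; threaded value p + q = 1583; c = 13124; 13124 = 2^2 * 17 * 193; sigma = (1 + 2 + 4) * (1 + 17) * (1 + 193) = 7 * 18 * 194 = 24444; answer 24444

24444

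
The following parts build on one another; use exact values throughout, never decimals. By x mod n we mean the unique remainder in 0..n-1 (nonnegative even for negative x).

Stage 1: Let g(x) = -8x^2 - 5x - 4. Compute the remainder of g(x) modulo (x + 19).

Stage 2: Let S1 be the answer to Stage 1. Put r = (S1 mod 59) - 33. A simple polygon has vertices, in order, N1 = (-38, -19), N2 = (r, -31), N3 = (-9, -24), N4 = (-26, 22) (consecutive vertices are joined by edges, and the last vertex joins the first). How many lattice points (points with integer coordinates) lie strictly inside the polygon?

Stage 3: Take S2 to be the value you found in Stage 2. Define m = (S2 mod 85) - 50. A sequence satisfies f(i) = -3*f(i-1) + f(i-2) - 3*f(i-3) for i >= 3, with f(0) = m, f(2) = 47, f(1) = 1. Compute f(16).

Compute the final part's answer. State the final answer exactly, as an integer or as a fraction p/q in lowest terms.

659132438

Stage 1: remainder = value at the root: -8*(-19)^2 - 5*(-19)^1 - 4 = (-2888) + (95) + (-4) = -2797; answer -2797
Stage 2: S1 = -2797; r = 2; cross terms: (-38*-31 - 2*-19)=1216, (2*-24 - -9*-31)=-327, (-9*22 - -26*-24)=-822, (-26*-19 - -38*22)=1330; twice the area = |1397| = 1397; area = 1397/2; boundary points = 4 + 1 + 1 + 1 = 7; strictly interior points = area - boundary/2 + 1 = 696; answer 696
Stage 3: S2 = 696; m = -34; f(3) = -3*(47) + 1*(1) - 3*(-34) = -38; iterating: f(3)=-38, f(4)=158, f(5)=-653, f(6)=2231, f(7)=-7820, f(8)=27650, f(9)=-97463, f(10)=343499, f(11)=-1210910, f(12)=4268618, f(13)=-15047261, f(14)=53043131, f(15)=-186982508, f(16)=659132438; answer 659132438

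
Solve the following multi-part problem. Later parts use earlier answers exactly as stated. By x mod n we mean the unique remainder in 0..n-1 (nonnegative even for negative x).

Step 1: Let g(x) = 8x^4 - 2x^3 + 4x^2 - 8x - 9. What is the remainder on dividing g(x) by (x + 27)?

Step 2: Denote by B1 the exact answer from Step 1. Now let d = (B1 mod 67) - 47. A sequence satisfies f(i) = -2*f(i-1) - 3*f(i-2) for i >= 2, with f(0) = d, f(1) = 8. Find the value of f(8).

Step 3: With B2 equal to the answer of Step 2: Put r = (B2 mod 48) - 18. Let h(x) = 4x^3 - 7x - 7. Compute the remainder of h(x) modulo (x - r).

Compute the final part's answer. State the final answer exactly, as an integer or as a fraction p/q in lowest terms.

Step 1: remainder = value at the root: 8*(-27)^4 - 2*(-27)^3 + 4*(-27)^2 - 8*(-27)^1 - 9 = (4251528) + (39366) + (2916) + (216) + (-9) = 4294017; answer 4294017
Step 2: B1 = 4294017; d = 7; f(2) = -2*(8) - 3*(7) = -37; iterating: f(2)=-37, f(3)=50, f(4)=11, f(5)=-172, f(6)=311, f(7)=-106, f(8)=-721; answer -721
Step 3: B2 = -721; r = 29; remainder = value at the root: 4*(29)^3 - 7*(29)^1 - 7 = (97556) + (-203) + (-7) = 97346; answer 97346

97346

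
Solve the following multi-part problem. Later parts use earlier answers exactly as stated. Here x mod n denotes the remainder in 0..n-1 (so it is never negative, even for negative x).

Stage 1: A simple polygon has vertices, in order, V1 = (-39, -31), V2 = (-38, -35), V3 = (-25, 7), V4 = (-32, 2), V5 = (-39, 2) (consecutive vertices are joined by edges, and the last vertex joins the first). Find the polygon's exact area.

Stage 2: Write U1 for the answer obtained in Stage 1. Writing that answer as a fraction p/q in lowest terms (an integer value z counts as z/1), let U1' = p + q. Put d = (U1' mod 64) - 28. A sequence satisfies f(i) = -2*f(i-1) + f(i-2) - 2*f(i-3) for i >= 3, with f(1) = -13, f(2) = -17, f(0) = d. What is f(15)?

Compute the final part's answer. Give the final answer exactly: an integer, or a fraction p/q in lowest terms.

Stage 1: cross terms: (-39*-35 - -38*-31)=187, (-38*7 - -25*-35)=-1141, (-25*2 - -32*7)=174, (-32*2 - -39*2)=14, (-39*-31 - -39*2)=1287; twice the area = |521| = 521; area = 521/2; answer 521/2
Stage 2: U1 = 521/2; threaded value p + q = 523; d = -17; f(3) = -2*(-17) + 1*(-13) - 2*(-17) = 55; iterating: f(3)=55, f(4)=-101, f(5)=291, f(6)=-793, f(7)=2079, f(8)=-5533, f(9)=14731, f(10)=-39153, f(11)=104103, f(12)=-276821, f(13)=736051, f(14)=-1957129, f(15)=5203951; answer 5203951

5203951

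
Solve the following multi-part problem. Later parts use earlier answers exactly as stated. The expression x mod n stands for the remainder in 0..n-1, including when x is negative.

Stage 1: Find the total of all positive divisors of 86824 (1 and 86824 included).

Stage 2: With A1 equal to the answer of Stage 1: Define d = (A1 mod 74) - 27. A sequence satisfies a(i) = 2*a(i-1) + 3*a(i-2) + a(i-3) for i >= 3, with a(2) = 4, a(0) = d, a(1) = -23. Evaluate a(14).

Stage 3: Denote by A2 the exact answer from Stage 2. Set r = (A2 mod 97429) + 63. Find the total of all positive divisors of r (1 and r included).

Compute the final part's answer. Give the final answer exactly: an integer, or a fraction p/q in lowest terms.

114896

Stage 1: 86824 = 2^3 * 10853; sigma = (1 + 2 + 4 + 8) * (1 + 10853) = 15 * 10854 = 162810; answer 162810
Stage 2: A1 = 162810; d = -17; a(3) = 2*(4) + 3*(-23) + 1*(-17) = -78; iterating: a(3)=-78, a(4)=-167, a(5)=-564, a(6)=-1707, a(7)=-5273, a(8)=-16231, a(9)=-49988, a(10)=-153942, a(11)=-474079, a(12)=-1459972, a(13)=-4496123, a(14)=-13846241; answer -13846241
Stage 3: A2 = -13846241; r = 86169; 86169 = 3 * 28723; sigma = (1 + 3) * (1 + 28723) = 4 * 28724 = 114896; answer 114896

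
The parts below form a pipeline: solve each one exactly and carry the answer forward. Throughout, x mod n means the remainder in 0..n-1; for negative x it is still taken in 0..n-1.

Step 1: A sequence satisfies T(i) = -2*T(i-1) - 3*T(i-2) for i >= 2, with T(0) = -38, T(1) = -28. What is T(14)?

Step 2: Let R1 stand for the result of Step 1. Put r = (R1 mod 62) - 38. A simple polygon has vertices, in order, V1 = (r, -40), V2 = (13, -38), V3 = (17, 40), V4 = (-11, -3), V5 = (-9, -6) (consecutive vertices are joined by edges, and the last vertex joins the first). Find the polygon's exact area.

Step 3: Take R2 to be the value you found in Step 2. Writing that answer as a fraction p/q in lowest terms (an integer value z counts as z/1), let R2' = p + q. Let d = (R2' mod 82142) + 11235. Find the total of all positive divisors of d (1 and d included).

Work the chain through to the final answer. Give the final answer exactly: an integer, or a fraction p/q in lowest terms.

Step 1: T(2) = -2*(-28) - 3*(-38) = 170; iterating: T(2)=170, T(3)=-256, T(4)=2, T(5)=764, T(6)=-1534, T(7)=776, T(8)=3050, T(9)=-8428, T(10)=7706, T(11)=9872, T(12)=-42862, T(13)=56108, T(14)=16370; answer 16370
Step 2: R1 = 16370; r = -36; cross terms: (-36*-38 - 13*-40)=1888, (13*40 - 17*-38)=1166, (17*-3 - -11*40)=389, (-11*-6 - -9*-3)=39, (-9*-40 - -36*-6)=144; twice the area = |3626| = 3626; area = 1813; answer 1813
Step 3: R2 = 1813; threaded value p + q = 1814; d = 13049; 13049 is prime, so its only divisors are 1 and 13049; sigma = 1 + 13049 = 13050; answer 13050

13050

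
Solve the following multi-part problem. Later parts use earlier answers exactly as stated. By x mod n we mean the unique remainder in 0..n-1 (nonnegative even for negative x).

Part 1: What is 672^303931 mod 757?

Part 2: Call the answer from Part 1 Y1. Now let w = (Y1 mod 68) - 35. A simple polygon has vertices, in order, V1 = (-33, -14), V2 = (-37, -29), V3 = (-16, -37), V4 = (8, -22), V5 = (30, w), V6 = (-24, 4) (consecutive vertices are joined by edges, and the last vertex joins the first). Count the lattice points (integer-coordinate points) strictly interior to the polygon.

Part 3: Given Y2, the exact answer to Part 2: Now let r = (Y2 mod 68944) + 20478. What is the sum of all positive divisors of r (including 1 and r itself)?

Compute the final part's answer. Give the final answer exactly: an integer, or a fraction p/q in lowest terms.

21788

Part 1: squarings mod 757: 672^1=672, 672^2=412, 672^4=176, 672^8=696, 672^16=693, 672^32=311, 672^64=582, 672^128=345, 672^256=176, 672^512=696, 672^1024=693, 672^2048=311, 672^4096=582, 672^8192=345, 672^16384=176, 672^32768=696, 672^65536=693, 672^131072=311, 672^262144=582; 672^303931 = 672^1 * 672^2 * 672^8 * 672^16 * 672^32 * 672^256 * 672^512 * 672^8192 * 672^32768 * 672^262144 = 560 (mod 757); answer 560
Part 2: Y1 = 560; w = -19; cross terms: (-33*-29 - -37*-14)=439, (-37*-37 - -16*-29)=905, (-16*-22 - 8*-37)=648, (8*-19 - 30*-22)=508, (30*4 - -24*-19)=-336, (-24*-14 - -33*4)=468; twice the area = |2632| = 2632; area = 1316; boundary points = 1 + 1 + 3 + 1 + 1 + 9 = 16; strictly interior points = area - boundary/2 + 1 = 1309; answer 1309
Part 3: Y2 = 1309; r = 21787; 21787 is prime, so its only divisors are 1 and 21787; sigma = 1 + 21787 = 21788; answer 21788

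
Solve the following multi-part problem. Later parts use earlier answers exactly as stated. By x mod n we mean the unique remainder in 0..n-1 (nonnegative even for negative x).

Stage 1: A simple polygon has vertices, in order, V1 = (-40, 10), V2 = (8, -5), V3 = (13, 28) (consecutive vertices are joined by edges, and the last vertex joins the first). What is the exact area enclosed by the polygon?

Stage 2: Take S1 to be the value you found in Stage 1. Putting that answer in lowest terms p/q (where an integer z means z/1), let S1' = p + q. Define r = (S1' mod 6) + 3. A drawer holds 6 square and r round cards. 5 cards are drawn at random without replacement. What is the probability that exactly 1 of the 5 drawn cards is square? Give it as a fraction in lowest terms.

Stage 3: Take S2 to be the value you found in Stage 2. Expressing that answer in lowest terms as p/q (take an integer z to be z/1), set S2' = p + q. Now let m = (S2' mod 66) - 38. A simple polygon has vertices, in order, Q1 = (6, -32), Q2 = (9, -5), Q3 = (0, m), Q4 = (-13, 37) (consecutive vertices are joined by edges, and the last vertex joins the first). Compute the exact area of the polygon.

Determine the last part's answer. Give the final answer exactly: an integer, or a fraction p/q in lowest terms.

Stage 1: cross terms: (-40*-5 - 8*10)=120, (8*28 - 13*-5)=289, (13*10 - -40*28)=1250; twice the area = |1659| = 1659; area = 1659/2; answer 1659/2
Stage 2: S1 = 1659/2; threaded value p + q = 1661; r = 8; total draws C(14,5) = 2002; favorable C(6,1)*C(8,4) = 420; P = 30/143; answer 30/143
Stage 3: S2 = 30/143; threaded value p + q = 173; m = 3; cross terms: (6*-5 - 9*-32)=258, (9*3 - 0*-5)=27, (0*37 - -13*3)=39, (-13*-32 - 6*37)=194; twice the area = |518| = 518; area = 259; answer 259

259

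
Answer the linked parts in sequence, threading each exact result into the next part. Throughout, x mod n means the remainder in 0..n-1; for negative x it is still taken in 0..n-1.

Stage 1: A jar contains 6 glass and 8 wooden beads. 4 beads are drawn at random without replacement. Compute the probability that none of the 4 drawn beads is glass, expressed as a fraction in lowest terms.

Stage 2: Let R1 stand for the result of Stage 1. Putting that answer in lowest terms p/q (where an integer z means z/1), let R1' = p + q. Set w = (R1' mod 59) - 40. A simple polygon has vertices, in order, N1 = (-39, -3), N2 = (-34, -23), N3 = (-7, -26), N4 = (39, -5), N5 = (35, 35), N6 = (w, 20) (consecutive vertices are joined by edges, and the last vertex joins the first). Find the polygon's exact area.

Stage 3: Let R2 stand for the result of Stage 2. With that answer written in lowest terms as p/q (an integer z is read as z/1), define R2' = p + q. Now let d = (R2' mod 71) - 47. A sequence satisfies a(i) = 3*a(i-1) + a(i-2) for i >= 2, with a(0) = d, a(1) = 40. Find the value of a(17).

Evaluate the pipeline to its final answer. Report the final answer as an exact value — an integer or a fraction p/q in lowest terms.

Stage 1: total draws C(14,4) = 1001; favorable C(8,4) = 70; P = 10/143; answer 10/143
Stage 2: R1 = 10/143; threaded value p + q = 153; w = -5; cross terms: (-39*-23 - -34*-3)=795, (-34*-26 - -7*-23)=723, (-7*-5 - 39*-26)=1049, (39*35 - 35*-5)=1540, (35*20 - -5*35)=875, (-5*-3 - -39*20)=795; twice the area = |5777| = 5777; area = 5777/2; answer 5777/2
Stage 3: R2 = 5777/2; threaded value p + q = 5779; d = -19; a(2) = 3*(40) + 1*(-19) = 101; iterating: a(2)=101, a(3)=343, a(4)=1130, a(5)=3733, a(6)=12329, a(7)=40720, a(8)=134489, a(9)=444187, a(10)=1467050, a(11)=4845337, a(12)=16003061, a(13)=52854520, a(14)=174566621, a(15)=576554383, a(16)=1904229770, a(17)=6289243693; answer 6289243693

6289243693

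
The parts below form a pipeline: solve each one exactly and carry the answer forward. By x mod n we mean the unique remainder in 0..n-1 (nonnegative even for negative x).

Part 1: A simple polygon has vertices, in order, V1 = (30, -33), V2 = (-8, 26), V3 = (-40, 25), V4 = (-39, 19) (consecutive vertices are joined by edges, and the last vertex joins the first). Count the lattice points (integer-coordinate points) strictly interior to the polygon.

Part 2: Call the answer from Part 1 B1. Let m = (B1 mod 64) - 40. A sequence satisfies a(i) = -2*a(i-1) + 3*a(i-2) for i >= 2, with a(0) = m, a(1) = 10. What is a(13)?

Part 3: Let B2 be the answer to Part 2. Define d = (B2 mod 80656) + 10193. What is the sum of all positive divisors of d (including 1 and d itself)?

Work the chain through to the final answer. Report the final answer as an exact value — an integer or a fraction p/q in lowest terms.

Part 1: cross terms: (30*26 - -8*-33)=516, (-8*25 - -40*26)=840, (-40*19 - -39*25)=215, (-39*-33 - 30*19)=717; twice the area = |2288| = 2288; area = 1144; boundary points = 1 + 1 + 1 + 1 = 4; strictly interior points = area - boundary/2 + 1 = 1143; answer 1143
Part 2: B1 = 1143; m = 15; a(2) = -2*(10) + 3*(15) = 25; iterating: a(2)=25, a(3)=-20, a(4)=115, a(5)=-290, a(6)=925, a(7)=-2720, a(8)=8215, a(9)=-24590, a(10)=73825, a(11)=-221420, a(12)=664315, a(13)=-1992890; answer -1992890
Part 3: B2 = -1992890; d = 33703; 33703 is prime, so its only divisors are 1 and 33703; sigma = 1 + 33703 = 33704; answer 33704

33704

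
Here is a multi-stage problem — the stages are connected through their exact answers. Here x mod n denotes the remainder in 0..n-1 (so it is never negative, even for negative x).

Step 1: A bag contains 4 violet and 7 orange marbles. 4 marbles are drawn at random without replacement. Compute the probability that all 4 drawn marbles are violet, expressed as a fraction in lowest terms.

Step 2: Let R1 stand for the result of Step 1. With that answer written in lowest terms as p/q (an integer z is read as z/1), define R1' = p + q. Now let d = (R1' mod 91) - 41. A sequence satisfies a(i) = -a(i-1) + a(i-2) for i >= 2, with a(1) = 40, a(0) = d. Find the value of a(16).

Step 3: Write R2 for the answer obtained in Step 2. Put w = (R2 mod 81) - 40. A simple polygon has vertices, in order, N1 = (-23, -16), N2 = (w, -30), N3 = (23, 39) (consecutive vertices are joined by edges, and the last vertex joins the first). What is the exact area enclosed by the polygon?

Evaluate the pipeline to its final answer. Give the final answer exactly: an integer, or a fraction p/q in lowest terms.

2459/2

Step 1: total draws C(11,4) = 330; favorable C(4,4) = 1; P = 1/330; answer 1/330
Step 2: R1 = 1/330; threaded value p + q = 331; d = 17; a(2) = -1*(40) + 1*(17) = -23; iterating: a(2)=-23, a(3)=63, a(4)=-86, a(5)=149, a(6)=-235, a(7)=384, a(8)=-619, a(9)=1003, a(10)=-1622, a(11)=2625, a(12)=-4247, a(13)=6872, a(14)=-11119, a(15)=17991, a(16)=-29110; answer -29110
Step 3: R2 = -29110; w = 10; cross terms: (-23*-30 - 10*-16)=850, (10*39 - 23*-30)=1080, (23*-16 - -23*39)=529; twice the area = |2459| = 2459; area = 2459/2; answer 2459/2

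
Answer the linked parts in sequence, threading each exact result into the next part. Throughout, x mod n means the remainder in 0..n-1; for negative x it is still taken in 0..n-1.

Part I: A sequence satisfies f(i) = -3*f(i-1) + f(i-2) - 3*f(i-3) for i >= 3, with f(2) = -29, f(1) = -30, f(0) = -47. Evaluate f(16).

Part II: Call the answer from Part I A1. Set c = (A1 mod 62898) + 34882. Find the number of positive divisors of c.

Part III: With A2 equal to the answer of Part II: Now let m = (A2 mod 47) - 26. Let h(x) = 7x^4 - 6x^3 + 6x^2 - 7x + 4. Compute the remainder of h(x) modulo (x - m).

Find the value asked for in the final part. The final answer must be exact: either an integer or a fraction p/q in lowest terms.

1706742

Part I: f(3) = -3*(-29) + 1*(-30) - 3*(-47) = 198; iterating: f(3)=198, f(4)=-533, f(5)=1884, f(6)=-6779, f(7)=23820, f(8)=-83891, f(9)=295830, f(10)=-1042841, f(11)=3676026, f(12)=-12958409, f(13)=45679776, f(14)=-161025815, f(15)=567632448, f(16)=-2000962487; answer -2000962487
Part II: A1 = -2000962487; c = 46469; 46469 = 31 * 1499; number of divisors = (1+1) * (1+1) = 4; answer 4
Part III: A2 = 4; m = -22; remainder = value at the root: 7*(-22)^4 - 6*(-22)^3 + 6*(-22)^2 - 7*(-22)^1 + 4 = (1639792) + (63888) + (2904) + (154) + (4) = 1706742; answer 1706742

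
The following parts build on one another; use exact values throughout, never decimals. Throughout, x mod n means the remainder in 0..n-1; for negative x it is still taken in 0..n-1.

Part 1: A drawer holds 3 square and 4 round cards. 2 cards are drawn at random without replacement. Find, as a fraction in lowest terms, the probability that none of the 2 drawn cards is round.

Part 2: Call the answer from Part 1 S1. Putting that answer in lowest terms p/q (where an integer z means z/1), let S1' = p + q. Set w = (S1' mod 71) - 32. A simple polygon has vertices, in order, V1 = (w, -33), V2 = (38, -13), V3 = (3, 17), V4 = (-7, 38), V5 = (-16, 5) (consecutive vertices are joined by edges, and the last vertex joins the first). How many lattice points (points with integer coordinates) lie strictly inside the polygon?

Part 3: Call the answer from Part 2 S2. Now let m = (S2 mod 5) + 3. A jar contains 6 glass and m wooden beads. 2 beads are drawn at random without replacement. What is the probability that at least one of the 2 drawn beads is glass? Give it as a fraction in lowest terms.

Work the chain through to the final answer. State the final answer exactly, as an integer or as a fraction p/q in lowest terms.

9/11

Part 1: total draws C(7,2) = 21; favorable C(3,2) = 3; P = 1/7; answer 1/7
Part 2: S1 = 1/7; threaded value p + q = 8; w = -24; cross terms: (-24*-13 - 38*-33)=1566, (38*17 - 3*-13)=685, (3*38 - -7*17)=233, (-7*5 - -16*38)=573, (-16*-33 - -24*5)=648; twice the area = |3705| = 3705; area = 3705/2; boundary points = 2 + 5 + 1 + 3 + 2 = 13; strictly interior points = area - boundary/2 + 1 = 1847; answer 1847
Part 3: S2 = 1847; m = 5; total draws C(11,2) = 55; complement C(5,2) = 10; favorable 55 - 10 = 45; P = 9/11; answer 9/11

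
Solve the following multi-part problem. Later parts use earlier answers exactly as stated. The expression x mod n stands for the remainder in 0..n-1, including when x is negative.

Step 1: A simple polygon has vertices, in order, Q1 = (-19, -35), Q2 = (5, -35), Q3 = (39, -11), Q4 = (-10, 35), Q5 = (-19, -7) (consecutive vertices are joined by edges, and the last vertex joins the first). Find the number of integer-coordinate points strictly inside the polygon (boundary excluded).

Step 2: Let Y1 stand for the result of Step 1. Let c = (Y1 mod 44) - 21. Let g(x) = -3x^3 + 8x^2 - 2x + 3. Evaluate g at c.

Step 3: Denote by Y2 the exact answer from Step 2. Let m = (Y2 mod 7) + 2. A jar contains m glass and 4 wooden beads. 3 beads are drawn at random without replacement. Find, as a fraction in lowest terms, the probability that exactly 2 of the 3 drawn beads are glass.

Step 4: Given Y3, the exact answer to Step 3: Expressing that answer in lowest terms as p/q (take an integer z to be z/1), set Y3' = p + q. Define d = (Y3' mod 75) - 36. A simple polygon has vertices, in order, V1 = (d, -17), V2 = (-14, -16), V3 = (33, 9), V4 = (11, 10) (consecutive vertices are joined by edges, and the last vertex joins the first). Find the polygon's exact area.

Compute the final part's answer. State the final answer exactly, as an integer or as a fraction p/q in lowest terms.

442

Step 1: cross terms: (-19*-35 - 5*-35)=840, (5*-11 - 39*-35)=1310, (39*35 - -10*-11)=1255, (-10*-7 - -19*35)=735, (-19*-35 - -19*-7)=532; twice the area = |4672| = 4672; area = 2336; boundary points = 24 + 2 + 1 + 3 + 28 = 58; strictly interior points = area - boundary/2 + 1 = 2308; answer 2308
Step 2: Y1 = 2308; c = -1; -3*(-1)^3 + 8*(-1)^2 - 2*(-1)^1 + 3 = (3) + (8) + (2) + (3) = 16; answer 16
Step 3: Y2 = 16; m = 4; total draws C(8,3) = 56; favorable C(4,2)*C(4,1) = 24; P = 3/7; answer 3/7
Step 4: Y3 = 3/7; threaded value p + q = 10; d = -26; cross terms: (-26*-16 - -14*-17)=178, (-14*9 - 33*-16)=402, (33*10 - 11*9)=231, (11*-17 - -26*10)=73; twice the area = |884| = 884; area = 442; answer 442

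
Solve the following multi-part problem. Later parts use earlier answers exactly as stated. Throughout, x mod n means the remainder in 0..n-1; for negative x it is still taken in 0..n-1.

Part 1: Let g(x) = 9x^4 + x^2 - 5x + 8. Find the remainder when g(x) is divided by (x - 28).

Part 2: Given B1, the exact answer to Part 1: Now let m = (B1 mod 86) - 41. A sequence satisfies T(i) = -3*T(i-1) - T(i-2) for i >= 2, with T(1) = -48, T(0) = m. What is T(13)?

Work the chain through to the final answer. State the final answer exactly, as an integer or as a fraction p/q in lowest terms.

-7542480

Part 1: remainder = value at the root: 9*(28)^4 + 1*(28)^2 - 5*(28)^1 + 8 = (5531904) + (784) + (-140) + (8) = 5532556; answer 5532556
Part 2: B1 = 5532556; m = -37; T(2) = -3*(-48) - 1*(-37) = 181; iterating: T(2)=181, T(3)=-495, T(4)=1304, T(5)=-3417, T(6)=8947, T(7)=-23424, T(8)=61325, T(9)=-160551, T(10)=420328, T(11)=-1100433, T(12)=2880971, T(13)=-7542480; answer -7542480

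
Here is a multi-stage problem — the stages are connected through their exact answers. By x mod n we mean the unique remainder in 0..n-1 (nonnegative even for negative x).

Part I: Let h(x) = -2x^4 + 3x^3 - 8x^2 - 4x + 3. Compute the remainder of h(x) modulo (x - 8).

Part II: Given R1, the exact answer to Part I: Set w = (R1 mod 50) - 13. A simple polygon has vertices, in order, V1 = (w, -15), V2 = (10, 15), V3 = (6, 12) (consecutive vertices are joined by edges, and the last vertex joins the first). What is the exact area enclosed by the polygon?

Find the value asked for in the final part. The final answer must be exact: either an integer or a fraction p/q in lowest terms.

30

Part I: remainder = value at the root: -2*(8)^4 + 3*(8)^3 - 8*(8)^2 - 4*(8)^1 + 3 = (-8192) + (1536) + (-512) + (-32) + (3) = -7197; answer -7197
Part II: R1 = -7197; w = -10; cross terms: (-10*15 - 10*-15)=0, (10*12 - 6*15)=30, (6*-15 - -10*12)=30; twice the area = |60| = 60; area = 30; answer 30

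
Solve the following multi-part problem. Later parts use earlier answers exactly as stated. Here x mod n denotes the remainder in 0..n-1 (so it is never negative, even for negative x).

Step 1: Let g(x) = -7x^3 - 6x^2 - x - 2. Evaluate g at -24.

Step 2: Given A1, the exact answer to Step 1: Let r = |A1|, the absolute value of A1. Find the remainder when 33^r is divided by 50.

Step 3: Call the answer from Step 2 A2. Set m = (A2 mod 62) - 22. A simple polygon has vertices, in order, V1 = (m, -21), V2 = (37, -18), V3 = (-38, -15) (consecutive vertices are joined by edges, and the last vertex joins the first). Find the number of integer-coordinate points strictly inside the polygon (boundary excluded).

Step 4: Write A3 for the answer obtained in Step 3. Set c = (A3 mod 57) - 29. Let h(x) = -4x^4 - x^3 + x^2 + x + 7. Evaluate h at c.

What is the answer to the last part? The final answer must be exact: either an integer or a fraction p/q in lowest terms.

Step 1: -7*(-24)^3 - 6*(-24)^2 - 1*(-24)^1 - 2 = (96768) + (-3456) + (24) + (-2) = 93334; answer 93334
Step 2: A1 = 93334; r = 93334; squarings mod 50: 33^1=33, 33^2=39, 33^4=21, 33^8=41, 33^16=31, 33^32=11, 33^64=21, 33^128=41, 33^256=31, 33^512=11, 33^1024=21, 33^2048=41, 33^4096=31, 33^8192=11, 33^16384=21, 33^32768=41, 33^65536=31; 33^93334 = 33^2 * 33^4 * 33^16 * 33^128 * 33^1024 * 33^2048 * 33^8192 * 33^16384 * 33^65536 = 29 (mod 50); answer 29
Step 3: A2 = 29; m = 7; cross terms: (7*-18 - 37*-21)=651, (37*-15 - -38*-18)=-1239, (-38*-21 - 7*-15)=903; twice the area = |315| = 315; area = 315/2; boundary points = 3 + 3 + 3 = 9; strictly interior points = area - boundary/2 + 1 = 154; answer 154
Step 4: A3 = 154; c = 11; -4*(11)^4 - 1*(11)^3 + 1*(11)^2 + 1*(11)^1 + 7 = (-58564) + (-1331) + (121) + (11) + (7) = -59756; answer -59756

-59756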